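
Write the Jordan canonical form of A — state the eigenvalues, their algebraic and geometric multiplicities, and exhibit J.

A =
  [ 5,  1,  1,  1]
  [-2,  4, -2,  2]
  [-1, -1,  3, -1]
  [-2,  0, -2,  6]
J_2(4) ⊕ J_1(4) ⊕ J_1(6)

The characteristic polynomial is
  det(x·I − A) = x^4 - 18*x^3 + 120*x^2 - 352*x + 384 = (x - 6)*(x - 4)^3

Eigenvalues and multiplicities (the geometric multiplicity of λ is n − rank(A − λI), which equals the number of Jordan blocks for λ):
  λ = 4: algebraic multiplicity = 3, geometric multiplicity = 2
  λ = 6: algebraic multiplicity = 1, geometric multiplicity = 1

Determining the block sizes for each eigenvalue:
  λ = 4: 2 blocks summing to 3 forces exactly one block of size 2 and the rest size 1 → block sizes [2, 1]
  λ = 6: one block (gm = 1), so the single block has size am = 1 → block sizes [1]

Assembling the blocks gives a Jordan form
J =
  [4, 1, 0, 0]
  [0, 4, 0, 0]
  [0, 0, 4, 0]
  [0, 0, 0, 6]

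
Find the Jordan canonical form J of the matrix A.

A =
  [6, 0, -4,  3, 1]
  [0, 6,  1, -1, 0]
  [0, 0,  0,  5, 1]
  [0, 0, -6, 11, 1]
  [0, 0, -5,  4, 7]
J_3(6) ⊕ J_1(6) ⊕ J_1(6)

The characteristic polynomial is
  det(x·I − A) = x^5 - 30*x^4 + 360*x^3 - 2160*x^2 + 6480*x - 7776 = (x - 6)^5

Eigenvalues and multiplicities (the geometric multiplicity of λ is n − rank(A − λI), which equals the number of Jordan blocks for λ):
  λ = 6: algebraic multiplicity = 5, geometric multiplicity = 3

Determining the block sizes for each eigenvalue:
  λ = 6: with am = 5 and gm = 3, the partition is not yet determined (e.g. several partitions of 5 into 3 parts exist). Let N = A − (6)·I. Computing rank(N^1) = 2, rank(N^2) = 1, rank(N^3) = 0; the number of blocks of size ≥ j is rank(N^{j−1}) − rank(N^j), giving [3, 1, 1]. So we have 1 block(s) of size 3, 2 block(s) of size 1 → block sizes [3, 1, 1]

Assembling the blocks gives a Jordan form
J =
  [6, 1, 0, 0, 0]
  [0, 6, 1, 0, 0]
  [0, 0, 6, 0, 0]
  [0, 0, 0, 6, 0]
  [0, 0, 0, 0, 6]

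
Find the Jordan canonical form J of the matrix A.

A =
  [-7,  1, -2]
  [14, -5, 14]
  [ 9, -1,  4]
J_2(-5) ⊕ J_1(2)

The characteristic polynomial is
  det(x·I − A) = x^3 + 8*x^2 + 5*x - 50 = (x - 2)*(x + 5)^2

Eigenvalues and multiplicities (the geometric multiplicity of λ is n − rank(A − λI), which equals the number of Jordan blocks for λ):
  λ = -5: algebraic multiplicity = 2, geometric multiplicity = 1
  λ = 2: algebraic multiplicity = 1, geometric multiplicity = 1

Determining the block sizes for each eigenvalue:
  λ = -5: one block (gm = 1), so the single block has size am = 2 → block sizes [2]
  λ = 2: one block (gm = 1), so the single block has size am = 1 → block sizes [1]

Assembling the blocks gives a Jordan form
J =
  [-5,  1, 0]
  [ 0, -5, 0]
  [ 0,  0, 2]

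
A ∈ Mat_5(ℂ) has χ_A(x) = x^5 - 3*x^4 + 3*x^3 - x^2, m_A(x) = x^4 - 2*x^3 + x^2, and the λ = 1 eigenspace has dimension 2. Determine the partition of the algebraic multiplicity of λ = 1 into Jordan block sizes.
Block sizes for λ = 1: [2, 1]

Step 1 — from the characteristic polynomial, algebraic multiplicity of λ = 1 is 3. From dim ker(A − (1)·I) = 2, there are exactly 2 Jordan blocks for λ = 1.
Step 2 — from the minimal polynomial, the factor (x − 1)^2 tells us the largest block for λ = 1 has size 2.
Step 3 — with total size 3, 2 blocks, and largest block 2, the block sizes (in nonincreasing order) are [2, 1].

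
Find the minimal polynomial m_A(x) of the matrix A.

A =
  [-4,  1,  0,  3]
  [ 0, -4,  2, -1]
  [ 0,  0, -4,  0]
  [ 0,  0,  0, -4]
x^3 + 12*x^2 + 48*x + 64

The characteristic polynomial is χ_A(x) = (x + 4)^4, so the eigenvalues are known. The minimal polynomial is
  m_A(x) = Π_λ (x − λ)^{k_λ}
where k_λ is the size of the *largest* Jordan block for λ (equivalently, the smallest k with (A − λI)^k v = 0 for every generalised eigenvector v of λ).

  λ = -4: largest Jordan block has size 3, contributing (x + 4)^3

So m_A(x) = (x + 4)^3 = x^3 + 12*x^2 + 48*x + 64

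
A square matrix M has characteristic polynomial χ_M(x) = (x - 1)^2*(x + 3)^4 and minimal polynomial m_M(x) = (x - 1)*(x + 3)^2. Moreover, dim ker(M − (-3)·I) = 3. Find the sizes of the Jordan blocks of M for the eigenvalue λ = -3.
Block sizes for λ = -3: [2, 1, 1]

Step 1 — from the characteristic polynomial, algebraic multiplicity of λ = -3 is 4. From dim ker(M − (-3)·I) = 3, there are exactly 3 Jordan blocks for λ = -3.
Step 2 — from the minimal polynomial, the factor (x + 3)^2 tells us the largest block for λ = -3 has size 2.
Step 3 — with total size 4, 3 blocks, and largest block 2, the block sizes (in nonincreasing order) are [2, 1, 1].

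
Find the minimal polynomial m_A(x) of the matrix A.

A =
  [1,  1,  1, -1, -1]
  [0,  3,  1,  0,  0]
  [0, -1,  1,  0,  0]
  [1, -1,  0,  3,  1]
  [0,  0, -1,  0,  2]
x^3 - 6*x^2 + 12*x - 8

The characteristic polynomial is χ_A(x) = (x - 2)^5, so the eigenvalues are known. The minimal polynomial is
  m_A(x) = Π_λ (x − λ)^{k_λ}
where k_λ is the size of the *largest* Jordan block for λ (equivalently, the smallest k with (A − λI)^k v = 0 for every generalised eigenvector v of λ).

  λ = 2: largest Jordan block has size 3, contributing (x − 2)^3

So m_A(x) = (x - 2)^3 = x^3 - 6*x^2 + 12*x - 8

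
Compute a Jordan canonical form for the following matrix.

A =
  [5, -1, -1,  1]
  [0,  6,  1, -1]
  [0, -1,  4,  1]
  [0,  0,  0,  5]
J_2(5) ⊕ J_1(5) ⊕ J_1(5)

The characteristic polynomial is
  det(x·I − A) = x^4 - 20*x^3 + 150*x^2 - 500*x + 625 = (x - 5)^4

Eigenvalues and multiplicities (the geometric multiplicity of λ is n − rank(A − λI), which equals the number of Jordan blocks for λ):
  λ = 5: algebraic multiplicity = 4, geometric multiplicity = 3

Determining the block sizes for each eigenvalue:
  λ = 5: 3 blocks summing to 4 forces exactly one block of size 2 and the rest size 1 → block sizes [2, 1, 1]

Assembling the blocks gives a Jordan form
J =
  [5, 1, 0, 0]
  [0, 5, 0, 0]
  [0, 0, 5, 0]
  [0, 0, 0, 5]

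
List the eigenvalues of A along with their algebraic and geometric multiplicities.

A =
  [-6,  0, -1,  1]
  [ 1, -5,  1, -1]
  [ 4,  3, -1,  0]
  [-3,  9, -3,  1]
λ = -5: alg = 1, geom = 1; λ = -2: alg = 3, geom = 1

Step 1 — factor the characteristic polynomial to read off the algebraic multiplicities:
  χ_A(x) = (x + 2)^3*(x + 5)

Step 2 — compute geometric multiplicities via the rank-nullity identity g(λ) = n − rank(A − λI):
  rank(A − (-5)·I) = 3, so dim ker(A − (-5)·I) = n − 3 = 1
  rank(A − (-2)·I) = 3, so dim ker(A − (-2)·I) = n − 3 = 1

Summary:
  λ = -5: algebraic multiplicity = 1, geometric multiplicity = 1
  λ = -2: algebraic multiplicity = 3, geometric multiplicity = 1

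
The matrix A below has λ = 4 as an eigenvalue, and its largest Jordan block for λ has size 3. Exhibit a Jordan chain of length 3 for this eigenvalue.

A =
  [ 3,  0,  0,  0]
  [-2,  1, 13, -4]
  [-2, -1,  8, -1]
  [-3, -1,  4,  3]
A Jordan chain for λ = 4 of length 3:
v_1 = (0, -3, -1, -1)ᵀ
v_2 = (0, 13, 4, 4)ᵀ
v_3 = (0, 0, 1, 0)ᵀ

Let N = A − (4)·I. We want v_3 with N^3 v_3 = 0 but N^2 v_3 ≠ 0; then v_{j-1} := N · v_j for j = 3, …, 2.

Pick v_3 = (0, 0, 1, 0)ᵀ.
Then v_2 = N · v_3 = (0, 13, 4, 4)ᵀ.
Then v_1 = N · v_2 = (0, -3, -1, -1)ᵀ.

Sanity check: (A − (4)·I) v_1 = (0, 0, 0, 0)ᵀ = 0. ✓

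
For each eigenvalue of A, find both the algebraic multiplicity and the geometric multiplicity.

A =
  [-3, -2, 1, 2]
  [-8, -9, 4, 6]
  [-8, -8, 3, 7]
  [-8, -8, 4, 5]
λ = -1: alg = 4, geom = 2

Step 1 — factor the characteristic polynomial to read off the algebraic multiplicities:
  χ_A(x) = (x + 1)^4

Step 2 — compute geometric multiplicities via the rank-nullity identity g(λ) = n − rank(A − λI):
  rank(A − (-1)·I) = 2, so dim ker(A − (-1)·I) = n − 2 = 2

Summary:
  λ = -1: algebraic multiplicity = 4, geometric multiplicity = 2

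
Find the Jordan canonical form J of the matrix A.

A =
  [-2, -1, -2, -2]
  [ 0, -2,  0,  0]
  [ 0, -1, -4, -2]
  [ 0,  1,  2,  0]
J_2(-2) ⊕ J_1(-2) ⊕ J_1(-2)

The characteristic polynomial is
  det(x·I − A) = x^4 + 8*x^3 + 24*x^2 + 32*x + 16 = (x + 2)^4

Eigenvalues and multiplicities (the geometric multiplicity of λ is n − rank(A − λI), which equals the number of Jordan blocks for λ):
  λ = -2: algebraic multiplicity = 4, geometric multiplicity = 3

Determining the block sizes for each eigenvalue:
  λ = -2: 3 blocks summing to 4 forces exactly one block of size 2 and the rest size 1 → block sizes [2, 1, 1]

Assembling the blocks gives a Jordan form
J =
  [-2,  1,  0,  0]
  [ 0, -2,  0,  0]
  [ 0,  0, -2,  0]
  [ 0,  0,  0, -2]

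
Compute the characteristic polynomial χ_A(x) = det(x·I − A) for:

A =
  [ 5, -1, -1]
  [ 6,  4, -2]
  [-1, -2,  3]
x^3 - 12*x^2 + 48*x - 64

Expanding det(x·I − A) (e.g. by cofactor expansion or by noting that A is similar to its Jordan form J, which has the same characteristic polynomial as A) gives
  χ_A(x) = x^3 - 12*x^2 + 48*x - 64
which factors as (x - 4)^3. The eigenvalues (with algebraic multiplicities) are λ = 4 with multiplicity 3.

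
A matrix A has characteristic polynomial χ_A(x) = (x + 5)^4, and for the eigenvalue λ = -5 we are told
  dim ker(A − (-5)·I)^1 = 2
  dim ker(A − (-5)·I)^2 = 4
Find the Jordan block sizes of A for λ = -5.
Block sizes for λ = -5: [2, 2]

From the dimensions of kernels of powers, the number of Jordan blocks of size at least j is d_j − d_{j−1} where d_j = dim ker(N^j) (with d_0 = 0). Computing the differences gives [2, 2].
The number of blocks of size exactly k is (#blocks of size ≥ k) − (#blocks of size ≥ k + 1), so the partition is: 2 block(s) of size 2.
In nonincreasing order the block sizes are [2, 2].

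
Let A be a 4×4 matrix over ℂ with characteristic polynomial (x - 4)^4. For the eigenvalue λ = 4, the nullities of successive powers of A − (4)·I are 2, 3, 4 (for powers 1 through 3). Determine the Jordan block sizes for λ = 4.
Block sizes for λ = 4: [3, 1]

From the dimensions of kernels of powers, the number of Jordan blocks of size at least j is d_j − d_{j−1} where d_j = dim ker(N^j) (with d_0 = 0). Computing the differences gives [2, 1, 1].
The number of blocks of size exactly k is (#blocks of size ≥ k) − (#blocks of size ≥ k + 1), so the partition is: 1 block(s) of size 1, 1 block(s) of size 3.
In nonincreasing order the block sizes are [3, 1].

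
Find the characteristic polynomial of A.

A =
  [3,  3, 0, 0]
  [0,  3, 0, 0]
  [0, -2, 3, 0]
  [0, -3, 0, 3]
x^4 - 12*x^3 + 54*x^2 - 108*x + 81

Expanding det(x·I − A) (e.g. by cofactor expansion or by noting that A is similar to its Jordan form J, which has the same characteristic polynomial as A) gives
  χ_A(x) = x^4 - 12*x^3 + 54*x^2 - 108*x + 81
which factors as (x - 3)^4. The eigenvalues (with algebraic multiplicities) are λ = 3 with multiplicity 4.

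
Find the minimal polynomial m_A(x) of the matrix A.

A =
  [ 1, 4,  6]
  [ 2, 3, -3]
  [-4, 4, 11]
x^2 - 10*x + 25

The characteristic polynomial is χ_A(x) = (x - 5)^3, so the eigenvalues are known. The minimal polynomial is
  m_A(x) = Π_λ (x − λ)^{k_λ}
where k_λ is the size of the *largest* Jordan block for λ (equivalently, the smallest k with (A − λI)^k v = 0 for every generalised eigenvector v of λ).

  λ = 5: largest Jordan block has size 2, contributing (x − 5)^2

So m_A(x) = (x - 5)^2 = x^2 - 10*x + 25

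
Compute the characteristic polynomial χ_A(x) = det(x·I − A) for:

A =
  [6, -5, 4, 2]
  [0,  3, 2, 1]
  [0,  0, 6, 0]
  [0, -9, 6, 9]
x^4 - 24*x^3 + 216*x^2 - 864*x + 1296

Expanding det(x·I − A) (e.g. by cofactor expansion or by noting that A is similar to its Jordan form J, which has the same characteristic polynomial as A) gives
  χ_A(x) = x^4 - 24*x^3 + 216*x^2 - 864*x + 1296
which factors as (x - 6)^4. The eigenvalues (with algebraic multiplicities) are λ = 6 with multiplicity 4.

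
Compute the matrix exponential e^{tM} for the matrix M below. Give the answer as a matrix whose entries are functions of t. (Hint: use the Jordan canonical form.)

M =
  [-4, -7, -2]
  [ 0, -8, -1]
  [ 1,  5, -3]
e^{tM} =
  [-t^2*exp(-5*t)/2 + t*exp(-5*t) + exp(-5*t), 2*t^2*exp(-5*t) - 7*t*exp(-5*t), t^2*exp(-5*t)/2 - 2*t*exp(-5*t)]
  [-t^2*exp(-5*t)/2, 2*t^2*exp(-5*t) - 3*t*exp(-5*t) + exp(-5*t), t^2*exp(-5*t)/2 - t*exp(-5*t)]
  [3*t^2*exp(-5*t)/2 + t*exp(-5*t), -6*t^2*exp(-5*t) + 5*t*exp(-5*t), -3*t^2*exp(-5*t)/2 + 2*t*exp(-5*t) + exp(-5*t)]

Strategy: write M = P · J · P⁻¹ where J is a Jordan canonical form, so e^{tM} = P · e^{tJ} · P⁻¹, and e^{tJ} can be computed block-by-block.

M has Jordan form
J =
  [-5,  1,  0]
  [ 0, -5,  1]
  [ 0,  0, -5]
(up to reordering of blocks).

Per-block formulas:
  For a 3×3 Jordan block J_3(-5): exp(t · J_3(-5)) = e^(-5t)·(I + t·N + (t^2/2)·N^2), where N is the 3×3 nilpotent shift.

After assembling e^{tJ} and conjugating by P, we get:

e^{tM} =
  [-t^2*exp(-5*t)/2 + t*exp(-5*t) + exp(-5*t), 2*t^2*exp(-5*t) - 7*t*exp(-5*t), t^2*exp(-5*t)/2 - 2*t*exp(-5*t)]
  [-t^2*exp(-5*t)/2, 2*t^2*exp(-5*t) - 3*t*exp(-5*t) + exp(-5*t), t^2*exp(-5*t)/2 - t*exp(-5*t)]
  [3*t^2*exp(-5*t)/2 + t*exp(-5*t), -6*t^2*exp(-5*t) + 5*t*exp(-5*t), -3*t^2*exp(-5*t)/2 + 2*t*exp(-5*t) + exp(-5*t)]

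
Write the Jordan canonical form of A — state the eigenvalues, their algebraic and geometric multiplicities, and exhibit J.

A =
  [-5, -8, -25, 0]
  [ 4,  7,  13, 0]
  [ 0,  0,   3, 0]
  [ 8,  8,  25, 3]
J_1(-1) ⊕ J_2(3) ⊕ J_1(3)

The characteristic polynomial is
  det(x·I − A) = x^4 - 8*x^3 + 18*x^2 - 27 = (x - 3)^3*(x + 1)

Eigenvalues and multiplicities (the geometric multiplicity of λ is n − rank(A − λI), which equals the number of Jordan blocks for λ):
  λ = -1: algebraic multiplicity = 1, geometric multiplicity = 1
  λ = 3: algebraic multiplicity = 3, geometric multiplicity = 2

Determining the block sizes for each eigenvalue:
  λ = -1: one block (gm = 1), so the single block has size am = 1 → block sizes [1]
  λ = 3: 2 blocks summing to 3 forces exactly one block of size 2 and the rest size 1 → block sizes [2, 1]

Assembling the blocks gives a Jordan form
J =
  [-1, 0, 0, 0]
  [ 0, 3, 1, 0]
  [ 0, 0, 3, 0]
  [ 0, 0, 0, 3]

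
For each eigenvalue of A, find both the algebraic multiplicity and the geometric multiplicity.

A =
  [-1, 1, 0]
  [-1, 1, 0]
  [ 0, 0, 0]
λ = 0: alg = 3, geom = 2

Step 1 — factor the characteristic polynomial to read off the algebraic multiplicities:
  χ_A(x) = x^3

Step 2 — compute geometric multiplicities via the rank-nullity identity g(λ) = n − rank(A − λI):
  rank(A − (0)·I) = 1, so dim ker(A − (0)·I) = n − 1 = 2

Summary:
  λ = 0: algebraic multiplicity = 3, geometric multiplicity = 2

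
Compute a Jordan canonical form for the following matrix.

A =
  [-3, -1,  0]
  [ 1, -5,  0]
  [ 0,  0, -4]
J_2(-4) ⊕ J_1(-4)

The characteristic polynomial is
  det(x·I − A) = x^3 + 12*x^2 + 48*x + 64 = (x + 4)^3

Eigenvalues and multiplicities (the geometric multiplicity of λ is n − rank(A − λI), which equals the number of Jordan blocks for λ):
  λ = -4: algebraic multiplicity = 3, geometric multiplicity = 2

Determining the block sizes for each eigenvalue:
  λ = -4: 2 blocks summing to 3 forces exactly one block of size 2 and the rest size 1 → block sizes [2, 1]

Assembling the blocks gives a Jordan form
J =
  [-4,  1,  0]
  [ 0, -4,  0]
  [ 0,  0, -4]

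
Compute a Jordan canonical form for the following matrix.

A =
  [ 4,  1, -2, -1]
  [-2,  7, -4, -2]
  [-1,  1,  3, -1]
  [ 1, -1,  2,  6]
J_2(5) ⊕ J_1(5) ⊕ J_1(5)

The characteristic polynomial is
  det(x·I − A) = x^4 - 20*x^3 + 150*x^2 - 500*x + 625 = (x - 5)^4

Eigenvalues and multiplicities (the geometric multiplicity of λ is n − rank(A − λI), which equals the number of Jordan blocks for λ):
  λ = 5: algebraic multiplicity = 4, geometric multiplicity = 3

Determining the block sizes for each eigenvalue:
  λ = 5: 3 blocks summing to 4 forces exactly one block of size 2 and the rest size 1 → block sizes [2, 1, 1]

Assembling the blocks gives a Jordan form
J =
  [5, 1, 0, 0]
  [0, 5, 0, 0]
  [0, 0, 5, 0]
  [0, 0, 0, 5]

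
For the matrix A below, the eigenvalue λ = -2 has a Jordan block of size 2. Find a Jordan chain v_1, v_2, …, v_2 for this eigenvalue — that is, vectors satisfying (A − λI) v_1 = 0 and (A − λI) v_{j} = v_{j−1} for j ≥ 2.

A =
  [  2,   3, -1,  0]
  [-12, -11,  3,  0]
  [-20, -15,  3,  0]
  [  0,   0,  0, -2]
A Jordan chain for λ = -2 of length 2:
v_1 = (4, -12, -20, 0)ᵀ
v_2 = (1, 0, 0, 0)ᵀ

Let N = A − (-2)·I. We want v_2 with N^2 v_2 = 0 but N^1 v_2 ≠ 0; then v_{j-1} := N · v_j for j = 2, …, 2.

Pick v_2 = (1, 0, 0, 0)ᵀ.
Then v_1 = N · v_2 = (4, -12, -20, 0)ᵀ.

Sanity check: (A − (-2)·I) v_1 = (0, 0, 0, 0)ᵀ = 0. ✓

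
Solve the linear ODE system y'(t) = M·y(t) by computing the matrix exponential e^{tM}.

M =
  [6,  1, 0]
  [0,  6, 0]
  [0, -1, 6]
e^{tM} =
  [exp(6*t), t*exp(6*t), 0]
  [0, exp(6*t), 0]
  [0, -t*exp(6*t), exp(6*t)]

Strategy: write M = P · J · P⁻¹ where J is a Jordan canonical form, so e^{tM} = P · e^{tJ} · P⁻¹, and e^{tJ} can be computed block-by-block.

M has Jordan form
J =
  [6, 1, 0]
  [0, 6, 0]
  [0, 0, 6]
(up to reordering of blocks).

Per-block formulas:
  For a 1×1 block at λ = 6: exp(t · [6]) = [e^(6t)].
  For a 2×2 Jordan block J_2(6): exp(t · J_2(6)) = e^(6t)·(I + t·N), where N is the 2×2 nilpotent shift.

After assembling e^{tJ} and conjugating by P, we get:

e^{tM} =
  [exp(6*t), t*exp(6*t), 0]
  [0, exp(6*t), 0]
  [0, -t*exp(6*t), exp(6*t)]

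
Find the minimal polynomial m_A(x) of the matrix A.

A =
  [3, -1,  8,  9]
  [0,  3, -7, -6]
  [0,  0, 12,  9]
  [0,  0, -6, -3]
x^4 - 15*x^3 + 81*x^2 - 189*x + 162

The characteristic polynomial is χ_A(x) = (x - 6)*(x - 3)^3, so the eigenvalues are known. The minimal polynomial is
  m_A(x) = Π_λ (x − λ)^{k_λ}
where k_λ is the size of the *largest* Jordan block for λ (equivalently, the smallest k with (A − λI)^k v = 0 for every generalised eigenvector v of λ).

  λ = 3: largest Jordan block has size 3, contributing (x − 3)^3
  λ = 6: largest Jordan block has size 1, contributing (x − 6)

So m_A(x) = (x - 6)*(x - 3)^3 = x^4 - 15*x^3 + 81*x^2 - 189*x + 162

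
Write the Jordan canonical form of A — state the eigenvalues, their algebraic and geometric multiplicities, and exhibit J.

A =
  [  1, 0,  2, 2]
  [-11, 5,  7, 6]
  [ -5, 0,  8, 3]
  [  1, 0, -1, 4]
J_1(3) ⊕ J_3(5)

The characteristic polynomial is
  det(x·I − A) = x^4 - 18*x^3 + 120*x^2 - 350*x + 375 = (x - 5)^3*(x - 3)

Eigenvalues and multiplicities (the geometric multiplicity of λ is n − rank(A − λI), which equals the number of Jordan blocks for λ):
  λ = 3: algebraic multiplicity = 1, geometric multiplicity = 1
  λ = 5: algebraic multiplicity = 3, geometric multiplicity = 1

Determining the block sizes for each eigenvalue:
  λ = 3: one block (gm = 1), so the single block has size am = 1 → block sizes [1]
  λ = 5: one block (gm = 1), so the single block has size am = 3 → block sizes [3]

Assembling the blocks gives a Jordan form
J =
  [3, 0, 0, 0]
  [0, 5, 1, 0]
  [0, 0, 5, 1]
  [0, 0, 0, 5]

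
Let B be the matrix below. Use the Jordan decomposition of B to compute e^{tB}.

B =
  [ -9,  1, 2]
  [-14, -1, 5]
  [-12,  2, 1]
e^{tB} =
  [-t^2*exp(-3*t) - 6*t*exp(-3*t) + exp(-3*t), t*exp(-3*t), t^2*exp(-3*t)/2 + 2*t*exp(-3*t)]
  [-2*t^2*exp(-3*t) - 14*t*exp(-3*t), 2*t*exp(-3*t) + exp(-3*t), t^2*exp(-3*t) + 5*t*exp(-3*t)]
  [-2*t^2*exp(-3*t) - 12*t*exp(-3*t), 2*t*exp(-3*t), t^2*exp(-3*t) + 4*t*exp(-3*t) + exp(-3*t)]

Strategy: write B = P · J · P⁻¹ where J is a Jordan canonical form, so e^{tB} = P · e^{tJ} · P⁻¹, and e^{tJ} can be computed block-by-block.

B has Jordan form
J =
  [-3,  1,  0]
  [ 0, -3,  1]
  [ 0,  0, -3]
(up to reordering of blocks).

Per-block formulas:
  For a 3×3 Jordan block J_3(-3): exp(t · J_3(-3)) = e^(-3t)·(I + t·N + (t^2/2)·N^2), where N is the 3×3 nilpotent shift.

After assembling e^{tJ} and conjugating by P, we get:

e^{tB} =
  [-t^2*exp(-3*t) - 6*t*exp(-3*t) + exp(-3*t), t*exp(-3*t), t^2*exp(-3*t)/2 + 2*t*exp(-3*t)]
  [-2*t^2*exp(-3*t) - 14*t*exp(-3*t), 2*t*exp(-3*t) + exp(-3*t), t^2*exp(-3*t) + 5*t*exp(-3*t)]
  [-2*t^2*exp(-3*t) - 12*t*exp(-3*t), 2*t*exp(-3*t), t^2*exp(-3*t) + 4*t*exp(-3*t) + exp(-3*t)]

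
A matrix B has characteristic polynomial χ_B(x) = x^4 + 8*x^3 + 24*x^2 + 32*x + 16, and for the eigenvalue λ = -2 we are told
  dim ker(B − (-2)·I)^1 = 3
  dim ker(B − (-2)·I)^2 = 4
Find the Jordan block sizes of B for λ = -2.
Block sizes for λ = -2: [2, 1, 1]

From the dimensions of kernels of powers, the number of Jordan blocks of size at least j is d_j − d_{j−1} where d_j = dim ker(N^j) (with d_0 = 0). Computing the differences gives [3, 1].
The number of blocks of size exactly k is (#blocks of size ≥ k) − (#blocks of size ≥ k + 1), so the partition is: 2 block(s) of size 1, 1 block(s) of size 2.
In nonincreasing order the block sizes are [2, 1, 1].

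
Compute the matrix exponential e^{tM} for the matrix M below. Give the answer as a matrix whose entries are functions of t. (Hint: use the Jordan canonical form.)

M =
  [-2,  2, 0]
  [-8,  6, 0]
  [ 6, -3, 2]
e^{tM} =
  [-4*t*exp(2*t) + exp(2*t), 2*t*exp(2*t), 0]
  [-8*t*exp(2*t), 4*t*exp(2*t) + exp(2*t), 0]
  [6*t*exp(2*t), -3*t*exp(2*t), exp(2*t)]

Strategy: write M = P · J · P⁻¹ where J is a Jordan canonical form, so e^{tM} = P · e^{tJ} · P⁻¹, and e^{tJ} can be computed block-by-block.

M has Jordan form
J =
  [2, 1, 0]
  [0, 2, 0]
  [0, 0, 2]
(up to reordering of blocks).

Per-block formulas:
  For a 2×2 Jordan block J_2(2): exp(t · J_2(2)) = e^(2t)·(I + t·N), where N is the 2×2 nilpotent shift.
  For a 1×1 block at λ = 2: exp(t · [2]) = [e^(2t)].

After assembling e^{tJ} and conjugating by P, we get:

e^{tM} =
  [-4*t*exp(2*t) + exp(2*t), 2*t*exp(2*t), 0]
  [-8*t*exp(2*t), 4*t*exp(2*t) + exp(2*t), 0]
  [6*t*exp(2*t), -3*t*exp(2*t), exp(2*t)]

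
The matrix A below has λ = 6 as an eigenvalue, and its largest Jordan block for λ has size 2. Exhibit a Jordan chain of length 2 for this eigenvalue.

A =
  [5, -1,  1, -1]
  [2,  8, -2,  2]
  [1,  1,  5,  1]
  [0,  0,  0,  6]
A Jordan chain for λ = 6 of length 2:
v_1 = (-1, 2, 1, 0)ᵀ
v_2 = (1, 0, 0, 0)ᵀ

Let N = A − (6)·I. We want v_2 with N^2 v_2 = 0 but N^1 v_2 ≠ 0; then v_{j-1} := N · v_j for j = 2, …, 2.

Pick v_2 = (1, 0, 0, 0)ᵀ.
Then v_1 = N · v_2 = (-1, 2, 1, 0)ᵀ.

Sanity check: (A − (6)·I) v_1 = (0, 0, 0, 0)ᵀ = 0. ✓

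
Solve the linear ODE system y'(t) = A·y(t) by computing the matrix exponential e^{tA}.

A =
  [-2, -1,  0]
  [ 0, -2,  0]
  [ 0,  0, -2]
e^{tA} =
  [exp(-2*t), -t*exp(-2*t), 0]
  [0, exp(-2*t), 0]
  [0, 0, exp(-2*t)]

Strategy: write A = P · J · P⁻¹ where J is a Jordan canonical form, so e^{tA} = P · e^{tJ} · P⁻¹, and e^{tJ} can be computed block-by-block.

A has Jordan form
J =
  [-2,  1,  0]
  [ 0, -2,  0]
  [ 0,  0, -2]
(up to reordering of blocks).

Per-block formulas:
  For a 2×2 Jordan block J_2(-2): exp(t · J_2(-2)) = e^(-2t)·(I + t·N), where N is the 2×2 nilpotent shift.
  For a 1×1 block at λ = -2: exp(t · [-2]) = [e^(-2t)].

After assembling e^{tJ} and conjugating by P, we get:

e^{tA} =
  [exp(-2*t), -t*exp(-2*t), 0]
  [0, exp(-2*t), 0]
  [0, 0, exp(-2*t)]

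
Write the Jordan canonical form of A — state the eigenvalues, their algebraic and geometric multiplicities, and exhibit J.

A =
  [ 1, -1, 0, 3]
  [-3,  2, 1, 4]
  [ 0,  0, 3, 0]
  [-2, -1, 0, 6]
J_3(3) ⊕ J_1(3)

The characteristic polynomial is
  det(x·I − A) = x^4 - 12*x^3 + 54*x^2 - 108*x + 81 = (x - 3)^4

Eigenvalues and multiplicities (the geometric multiplicity of λ is n − rank(A − λI), which equals the number of Jordan blocks for λ):
  λ = 3: algebraic multiplicity = 4, geometric multiplicity = 2

Determining the block sizes for each eigenvalue:
  λ = 3: with am = 4 and gm = 2, the partition is not yet determined (e.g. several partitions of 4 into 2 parts exist). Let N = A − (3)·I. Computing rank(N^1) = 2, rank(N^2) = 1, rank(N^3) = 0; the number of blocks of size ≥ j is rank(N^{j−1}) − rank(N^j), giving [2, 1, 1]. So we have 1 block(s) of size 3, 1 block(s) of size 1 → block sizes [3, 1]

Assembling the blocks gives a Jordan form
J =
  [3, 1, 0, 0]
  [0, 3, 1, 0]
  [0, 0, 3, 0]
  [0, 0, 0, 3]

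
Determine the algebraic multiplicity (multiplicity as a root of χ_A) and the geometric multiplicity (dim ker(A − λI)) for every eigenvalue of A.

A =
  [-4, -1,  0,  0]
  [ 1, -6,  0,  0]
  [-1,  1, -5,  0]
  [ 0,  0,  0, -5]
λ = -5: alg = 4, geom = 3

Step 1 — factor the characteristic polynomial to read off the algebraic multiplicities:
  χ_A(x) = (x + 5)^4

Step 2 — compute geometric multiplicities via the rank-nullity identity g(λ) = n − rank(A − λI):
  rank(A − (-5)·I) = 1, so dim ker(A − (-5)·I) = n − 1 = 3

Summary:
  λ = -5: algebraic multiplicity = 4, geometric multiplicity = 3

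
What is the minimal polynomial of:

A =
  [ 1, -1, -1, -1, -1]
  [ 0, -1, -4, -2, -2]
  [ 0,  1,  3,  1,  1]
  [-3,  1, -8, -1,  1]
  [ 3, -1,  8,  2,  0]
x^4 - x^3 - 3*x^2 + 5*x - 2

The characteristic polynomial is χ_A(x) = (x - 1)^4*(x + 2), so the eigenvalues are known. The minimal polynomial is
  m_A(x) = Π_λ (x − λ)^{k_λ}
where k_λ is the size of the *largest* Jordan block for λ (equivalently, the smallest k with (A − λI)^k v = 0 for every generalised eigenvector v of λ).

  λ = -2: largest Jordan block has size 1, contributing (x + 2)
  λ = 1: largest Jordan block has size 3, contributing (x − 1)^3

So m_A(x) = (x - 1)^3*(x + 2) = x^4 - x^3 - 3*x^2 + 5*x - 2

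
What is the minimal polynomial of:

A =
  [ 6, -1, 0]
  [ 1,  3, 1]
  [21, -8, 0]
x^3 - 9*x^2 + 27*x - 27

The characteristic polynomial is χ_A(x) = (x - 3)^3, so the eigenvalues are known. The minimal polynomial is
  m_A(x) = Π_λ (x − λ)^{k_λ}
where k_λ is the size of the *largest* Jordan block for λ (equivalently, the smallest k with (A − λI)^k v = 0 for every generalised eigenvector v of λ).

  λ = 3: largest Jordan block has size 3, contributing (x − 3)^3

So m_A(x) = (x - 3)^3 = x^3 - 9*x^2 + 27*x - 27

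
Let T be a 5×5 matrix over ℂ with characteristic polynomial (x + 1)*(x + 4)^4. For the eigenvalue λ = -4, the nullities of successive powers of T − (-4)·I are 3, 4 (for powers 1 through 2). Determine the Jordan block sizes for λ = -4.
Block sizes for λ = -4: [2, 1, 1]

From the dimensions of kernels of powers, the number of Jordan blocks of size at least j is d_j − d_{j−1} where d_j = dim ker(N^j) (with d_0 = 0). Computing the differences gives [3, 1].
The number of blocks of size exactly k is (#blocks of size ≥ k) − (#blocks of size ≥ k + 1), so the partition is: 2 block(s) of size 1, 1 block(s) of size 2.
In nonincreasing order the block sizes are [2, 1, 1].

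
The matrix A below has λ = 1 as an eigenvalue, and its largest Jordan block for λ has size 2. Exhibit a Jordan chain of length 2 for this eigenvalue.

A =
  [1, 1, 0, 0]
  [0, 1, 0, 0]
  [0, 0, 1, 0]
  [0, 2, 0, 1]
A Jordan chain for λ = 1 of length 2:
v_1 = (1, 0, 0, 2)ᵀ
v_2 = (0, 1, 0, 0)ᵀ

Let N = A − (1)·I. We want v_2 with N^2 v_2 = 0 but N^1 v_2 ≠ 0; then v_{j-1} := N · v_j for j = 2, …, 2.

Pick v_2 = (0, 1, 0, 0)ᵀ.
Then v_1 = N · v_2 = (1, 0, 0, 2)ᵀ.

Sanity check: (A − (1)·I) v_1 = (0, 0, 0, 0)ᵀ = 0. ✓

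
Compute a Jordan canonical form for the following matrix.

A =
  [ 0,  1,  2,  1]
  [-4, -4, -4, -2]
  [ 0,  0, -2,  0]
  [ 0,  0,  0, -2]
J_2(-2) ⊕ J_1(-2) ⊕ J_1(-2)

The characteristic polynomial is
  det(x·I − A) = x^4 + 8*x^3 + 24*x^2 + 32*x + 16 = (x + 2)^4

Eigenvalues and multiplicities (the geometric multiplicity of λ is n − rank(A − λI), which equals the number of Jordan blocks for λ):
  λ = -2: algebraic multiplicity = 4, geometric multiplicity = 3

Determining the block sizes for each eigenvalue:
  λ = -2: 3 blocks summing to 4 forces exactly one block of size 2 and the rest size 1 → block sizes [2, 1, 1]

Assembling the blocks gives a Jordan form
J =
  [-2,  1,  0,  0]
  [ 0, -2,  0,  0]
  [ 0,  0, -2,  0]
  [ 0,  0,  0, -2]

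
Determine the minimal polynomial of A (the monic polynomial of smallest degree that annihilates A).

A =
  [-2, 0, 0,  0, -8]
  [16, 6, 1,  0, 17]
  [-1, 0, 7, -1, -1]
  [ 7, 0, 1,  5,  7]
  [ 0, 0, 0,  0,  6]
x^4 - 16*x^3 + 72*x^2 - 432

The characteristic polynomial is χ_A(x) = (x - 6)^4*(x + 2), so the eigenvalues are known. The minimal polynomial is
  m_A(x) = Π_λ (x − λ)^{k_λ}
where k_λ is the size of the *largest* Jordan block for λ (equivalently, the smallest k with (A − λI)^k v = 0 for every generalised eigenvector v of λ).

  λ = -2: largest Jordan block has size 1, contributing (x + 2)
  λ = 6: largest Jordan block has size 3, contributing (x − 6)^3

So m_A(x) = (x - 6)^3*(x + 2) = x^4 - 16*x^3 + 72*x^2 - 432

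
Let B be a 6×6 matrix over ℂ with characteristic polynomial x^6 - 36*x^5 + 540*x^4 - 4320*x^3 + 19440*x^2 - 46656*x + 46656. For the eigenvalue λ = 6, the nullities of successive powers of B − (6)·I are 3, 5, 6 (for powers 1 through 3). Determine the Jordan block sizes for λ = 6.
Block sizes for λ = 6: [3, 2, 1]

From the dimensions of kernels of powers, the number of Jordan blocks of size at least j is d_j − d_{j−1} where d_j = dim ker(N^j) (with d_0 = 0). Computing the differences gives [3, 2, 1].
The number of blocks of size exactly k is (#blocks of size ≥ k) − (#blocks of size ≥ k + 1), so the partition is: 1 block(s) of size 1, 1 block(s) of size 2, 1 block(s) of size 3.
In nonincreasing order the block sizes are [3, 2, 1].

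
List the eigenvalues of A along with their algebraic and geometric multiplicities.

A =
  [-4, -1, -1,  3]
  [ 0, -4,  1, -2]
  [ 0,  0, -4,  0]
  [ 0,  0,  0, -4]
λ = -4: alg = 4, geom = 2

Step 1 — factor the characteristic polynomial to read off the algebraic multiplicities:
  χ_A(x) = (x + 4)^4

Step 2 — compute geometric multiplicities via the rank-nullity identity g(λ) = n − rank(A − λI):
  rank(A − (-4)·I) = 2, so dim ker(A − (-4)·I) = n − 2 = 2

Summary:
  λ = -4: algebraic multiplicity = 4, geometric multiplicity = 2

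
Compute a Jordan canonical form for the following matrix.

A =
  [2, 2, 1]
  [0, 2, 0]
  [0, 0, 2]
J_2(2) ⊕ J_1(2)

The characteristic polynomial is
  det(x·I − A) = x^3 - 6*x^2 + 12*x - 8 = (x - 2)^3

Eigenvalues and multiplicities (the geometric multiplicity of λ is n − rank(A − λI), which equals the number of Jordan blocks for λ):
  λ = 2: algebraic multiplicity = 3, geometric multiplicity = 2

Determining the block sizes for each eigenvalue:
  λ = 2: 2 blocks summing to 3 forces exactly one block of size 2 and the rest size 1 → block sizes [2, 1]

Assembling the blocks gives a Jordan form
J =
  [2, 1, 0]
  [0, 2, 0]
  [0, 0, 2]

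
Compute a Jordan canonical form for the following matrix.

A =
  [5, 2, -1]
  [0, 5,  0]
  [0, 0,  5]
J_2(5) ⊕ J_1(5)

The characteristic polynomial is
  det(x·I − A) = x^3 - 15*x^2 + 75*x - 125 = (x - 5)^3

Eigenvalues and multiplicities (the geometric multiplicity of λ is n − rank(A − λI), which equals the number of Jordan blocks for λ):
  λ = 5: algebraic multiplicity = 3, geometric multiplicity = 2

Determining the block sizes for each eigenvalue:
  λ = 5: 2 blocks summing to 3 forces exactly one block of size 2 and the rest size 1 → block sizes [2, 1]

Assembling the blocks gives a Jordan form
J =
  [5, 1, 0]
  [0, 5, 0]
  [0, 0, 5]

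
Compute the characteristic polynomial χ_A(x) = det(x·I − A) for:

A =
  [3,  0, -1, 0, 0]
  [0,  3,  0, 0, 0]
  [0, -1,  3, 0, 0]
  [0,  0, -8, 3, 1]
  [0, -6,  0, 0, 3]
x^5 - 15*x^4 + 90*x^3 - 270*x^2 + 405*x - 243

Expanding det(x·I − A) (e.g. by cofactor expansion or by noting that A is similar to its Jordan form J, which has the same characteristic polynomial as A) gives
  χ_A(x) = x^5 - 15*x^4 + 90*x^3 - 270*x^2 + 405*x - 243
which factors as (x - 3)^5. The eigenvalues (with algebraic multiplicities) are λ = 3 with multiplicity 5.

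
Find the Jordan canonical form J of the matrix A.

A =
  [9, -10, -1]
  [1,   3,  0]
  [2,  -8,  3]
J_3(5)

The characteristic polynomial is
  det(x·I − A) = x^3 - 15*x^2 + 75*x - 125 = (x - 5)^3

Eigenvalues and multiplicities (the geometric multiplicity of λ is n − rank(A − λI), which equals the number of Jordan blocks for λ):
  λ = 5: algebraic multiplicity = 3, geometric multiplicity = 1

Determining the block sizes for each eigenvalue:
  λ = 5: one block (gm = 1), so the single block has size am = 3 → block sizes [3]

Assembling the blocks gives a Jordan form
J =
  [5, 1, 0]
  [0, 5, 1]
  [0, 0, 5]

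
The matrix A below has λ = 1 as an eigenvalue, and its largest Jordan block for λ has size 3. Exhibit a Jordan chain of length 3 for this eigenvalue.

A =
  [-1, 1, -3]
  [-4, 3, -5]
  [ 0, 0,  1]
A Jordan chain for λ = 1 of length 3:
v_1 = (1, 2, 0)ᵀ
v_2 = (-3, -5, 0)ᵀ
v_3 = (0, 0, 1)ᵀ

Let N = A − (1)·I. We want v_3 with N^3 v_3 = 0 but N^2 v_3 ≠ 0; then v_{j-1} := N · v_j for j = 3, …, 2.

Pick v_3 = (0, 0, 1)ᵀ.
Then v_2 = N · v_3 = (-3, -5, 0)ᵀ.
Then v_1 = N · v_2 = (1, 2, 0)ᵀ.

Sanity check: (A − (1)·I) v_1 = (0, 0, 0)ᵀ = 0. ✓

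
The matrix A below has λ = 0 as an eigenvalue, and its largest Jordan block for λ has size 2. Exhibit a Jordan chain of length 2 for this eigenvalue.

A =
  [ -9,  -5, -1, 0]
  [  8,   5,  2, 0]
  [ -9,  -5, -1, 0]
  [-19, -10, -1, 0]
A Jordan chain for λ = 0 of length 2:
v_1 = (1, -2, 1, 1)ᵀ
v_2 = (1, -2, 0, 0)ᵀ

Let N = A − (0)·I. We want v_2 with N^2 v_2 = 0 but N^1 v_2 ≠ 0; then v_{j-1} := N · v_j for j = 2, …, 2.

Pick v_2 = (1, -2, 0, 0)ᵀ.
Then v_1 = N · v_2 = (1, -2, 1, 1)ᵀ.

Sanity check: (A − (0)·I) v_1 = (0, 0, 0, 0)ᵀ = 0. ✓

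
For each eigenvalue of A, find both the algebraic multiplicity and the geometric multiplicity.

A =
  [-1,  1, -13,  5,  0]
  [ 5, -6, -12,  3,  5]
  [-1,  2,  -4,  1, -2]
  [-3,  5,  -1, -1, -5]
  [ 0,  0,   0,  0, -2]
λ = -4: alg = 2, geom = 1; λ = -2: alg = 3, geom = 1

Step 1 — factor the characteristic polynomial to read off the algebraic multiplicities:
  χ_A(x) = (x + 2)^3*(x + 4)^2

Step 2 — compute geometric multiplicities via the rank-nullity identity g(λ) = n − rank(A − λI):
  rank(A − (-4)·I) = 4, so dim ker(A − (-4)·I) = n − 4 = 1
  rank(A − (-2)·I) = 4, so dim ker(A − (-2)·I) = n − 4 = 1

Summary:
  λ = -4: algebraic multiplicity = 2, geometric multiplicity = 1
  λ = -2: algebraic multiplicity = 3, geometric multiplicity = 1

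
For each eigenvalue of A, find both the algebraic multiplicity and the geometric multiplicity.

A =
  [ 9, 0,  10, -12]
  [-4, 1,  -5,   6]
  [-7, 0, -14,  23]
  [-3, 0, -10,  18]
λ = 1: alg = 2, geom = 2; λ = 6: alg = 2, geom = 1

Step 1 — factor the characteristic polynomial to read off the algebraic multiplicities:
  χ_A(x) = (x - 6)^2*(x - 1)^2

Step 2 — compute geometric multiplicities via the rank-nullity identity g(λ) = n − rank(A − λI):
  rank(A − (1)·I) = 2, so dim ker(A − (1)·I) = n − 2 = 2
  rank(A − (6)·I) = 3, so dim ker(A − (6)·I) = n − 3 = 1

Summary:
  λ = 1: algebraic multiplicity = 2, geometric multiplicity = 2
  λ = 6: algebraic multiplicity = 2, geometric multiplicity = 1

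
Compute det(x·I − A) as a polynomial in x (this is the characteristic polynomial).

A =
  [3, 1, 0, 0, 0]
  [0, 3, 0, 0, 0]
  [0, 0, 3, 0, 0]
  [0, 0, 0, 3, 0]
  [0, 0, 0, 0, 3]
x^5 - 15*x^4 + 90*x^3 - 270*x^2 + 405*x - 243

Expanding det(x·I − A) (e.g. by cofactor expansion or by noting that A is similar to its Jordan form J, which has the same characteristic polynomial as A) gives
  χ_A(x) = x^5 - 15*x^4 + 90*x^3 - 270*x^2 + 405*x - 243
which factors as (x - 3)^5. The eigenvalues (with algebraic multiplicities) are λ = 3 with multiplicity 5.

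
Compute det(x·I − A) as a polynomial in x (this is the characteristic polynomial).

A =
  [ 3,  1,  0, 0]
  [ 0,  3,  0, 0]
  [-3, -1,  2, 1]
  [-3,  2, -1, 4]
x^4 - 12*x^3 + 54*x^2 - 108*x + 81

Expanding det(x·I − A) (e.g. by cofactor expansion or by noting that A is similar to its Jordan form J, which has the same characteristic polynomial as A) gives
  χ_A(x) = x^4 - 12*x^3 + 54*x^2 - 108*x + 81
which factors as (x - 3)^4. The eigenvalues (with algebraic multiplicities) are λ = 3 with multiplicity 4.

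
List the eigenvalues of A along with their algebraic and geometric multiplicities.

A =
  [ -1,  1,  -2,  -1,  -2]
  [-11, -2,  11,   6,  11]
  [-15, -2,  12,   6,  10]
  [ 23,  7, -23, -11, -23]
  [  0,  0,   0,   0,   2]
λ = -3: alg = 2, geom = 1; λ = 2: alg = 3, geom = 2

Step 1 — factor the characteristic polynomial to read off the algebraic multiplicities:
  χ_A(x) = (x - 2)^3*(x + 3)^2

Step 2 — compute geometric multiplicities via the rank-nullity identity g(λ) = n − rank(A − λI):
  rank(A − (-3)·I) = 4, so dim ker(A − (-3)·I) = n − 4 = 1
  rank(A − (2)·I) = 3, so dim ker(A − (2)·I) = n − 3 = 2

Summary:
  λ = -3: algebraic multiplicity = 2, geometric multiplicity = 1
  λ = 2: algebraic multiplicity = 3, geometric multiplicity = 2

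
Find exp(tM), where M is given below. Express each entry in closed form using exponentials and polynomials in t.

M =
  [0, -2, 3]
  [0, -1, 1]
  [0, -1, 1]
e^{tM} =
  [1, -t^2/2 - 2*t, t^2/2 + 3*t]
  [0, 1 - t, t]
  [0, -t, t + 1]

Strategy: write M = P · J · P⁻¹ where J is a Jordan canonical form, so e^{tM} = P · e^{tJ} · P⁻¹, and e^{tJ} can be computed block-by-block.

M has Jordan form
J =
  [0, 1, 0]
  [0, 0, 1]
  [0, 0, 0]
(up to reordering of blocks).

Per-block formulas:
  For a 3×3 Jordan block J_3(0): exp(t · J_3(0)) = e^(0t)·(I + t·N + (t^2/2)·N^2), where N is the 3×3 nilpotent shift.

After assembling e^{tJ} and conjugating by P, we get:

e^{tM} =
  [1, -t^2/2 - 2*t, t^2/2 + 3*t]
  [0, 1 - t, t]
  [0, -t, t + 1]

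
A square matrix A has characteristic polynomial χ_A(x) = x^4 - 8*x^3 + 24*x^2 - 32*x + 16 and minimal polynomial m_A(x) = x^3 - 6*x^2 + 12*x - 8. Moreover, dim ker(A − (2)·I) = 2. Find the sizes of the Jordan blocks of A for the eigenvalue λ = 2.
Block sizes for λ = 2: [3, 1]

Step 1 — from the characteristic polynomial, algebraic multiplicity of λ = 2 is 4. From dim ker(A − (2)·I) = 2, there are exactly 2 Jordan blocks for λ = 2.
Step 2 — from the minimal polynomial, the factor (x − 2)^3 tells us the largest block for λ = 2 has size 3.
Step 3 — with total size 4, 2 blocks, and largest block 3, the block sizes (in nonincreasing order) are [3, 1].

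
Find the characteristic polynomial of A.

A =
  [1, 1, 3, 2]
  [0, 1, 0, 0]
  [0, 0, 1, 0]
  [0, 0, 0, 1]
x^4 - 4*x^3 + 6*x^2 - 4*x + 1

Expanding det(x·I − A) (e.g. by cofactor expansion or by noting that A is similar to its Jordan form J, which has the same characteristic polynomial as A) gives
  χ_A(x) = x^4 - 4*x^3 + 6*x^2 - 4*x + 1
which factors as (x - 1)^4. The eigenvalues (with algebraic multiplicities) are λ = 1 with multiplicity 4.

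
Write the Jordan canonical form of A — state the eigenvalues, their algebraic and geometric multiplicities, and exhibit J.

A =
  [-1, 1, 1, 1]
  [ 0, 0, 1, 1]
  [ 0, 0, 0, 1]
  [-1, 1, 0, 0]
J_1(-1) ⊕ J_3(0)

The characteristic polynomial is
  det(x·I − A) = x^4 + x^3 = x^3*(x + 1)

Eigenvalues and multiplicities (the geometric multiplicity of λ is n − rank(A − λI), which equals the number of Jordan blocks for λ):
  λ = -1: algebraic multiplicity = 1, geometric multiplicity = 1
  λ = 0: algebraic multiplicity = 3, geometric multiplicity = 1

Determining the block sizes for each eigenvalue:
  λ = -1: one block (gm = 1), so the single block has size am = 1 → block sizes [1]
  λ = 0: one block (gm = 1), so the single block has size am = 3 → block sizes [3]

Assembling the blocks gives a Jordan form
J =
  [-1, 0, 0, 0]
  [ 0, 0, 1, 0]
  [ 0, 0, 0, 1]
  [ 0, 0, 0, 0]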